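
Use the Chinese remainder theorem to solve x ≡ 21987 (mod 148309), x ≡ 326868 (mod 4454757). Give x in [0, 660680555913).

Write x = 21987 + 148309·k. Then 148309·k ≡ 326868 − 21987 ≡ 304881 (mod 4454757).
Need 148309⁻¹ mod 4454757. Extended Euclid on (4454757, 148309):
4454757 = 30·148309 + 5487
148309 = 27·5487 + 160
5487 = 34·160 + 47
160 = 3·47 + 19
47 = 2·19 + 9
19 = 2·9 + 1
9 = 9·1 + 0
Back-substitute:
1 = 19 − 2·9
1 = −2·47 + 5·19
1 = 5·160 − 17·47
1 = −17·5487 + 583·160
1 = 583·148309 − 15758·5487
1 = −15758·4454757 + 473323·148309
148309⁻¹ ≡ 473323 (mod 4454757), so k ≡ 473323·304881 ≡ 4246062 (mod 4454757).
x = 21987 + 148309·4246062 = 629729231145.

629729231145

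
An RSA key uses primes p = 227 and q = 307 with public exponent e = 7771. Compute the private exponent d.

φ(n) = (p−1)(q−1) = 226·306 = 69156.
Need d with 7771·d ≡ 1 (mod 69156). Apply the extended Euclidean algorithm:
69156 = 8·7771 + 6988
7771 = 1·6988 + 783
6988 = 8·783 + 724
783 = 1·724 + 59
724 = 12·59 + 16
59 = 3·16 + 11
16 = 1·11 + 5
11 = 2·5 + 1
5 = 5·1 + 0
Back-substitute:
1 = 11 − 2·5
1 = −2·16 + 3·11
1 = 3·59 − 11·16
1 = −11·724 + 135·59
1 = 135·783 − 146·724
1 = −146·6988 + 1303·783
1 = 1303·7771 − 1449·6988
1 = −1449·69156 + 12895·7771
So 7771·12895 ≡ 1 (mod 69156), hence d = 12895.

12895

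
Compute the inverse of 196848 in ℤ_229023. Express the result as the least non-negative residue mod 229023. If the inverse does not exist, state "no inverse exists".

no inverse exists

Compute gcd(196848, 229023):
229023 = 1×196848 + 32175
196848 = 6×32175 + 3798
32175 = 8×3798 + 1791
3798 = 2×1791 + 216
1791 = 8×216 + 63
216 = 3×63 + 27
63 = 2×27 + 9
27 = 3×9 + 0
gcd(196848, 229023) = 9 ≠ 1, so 196848 has no multiplicative inverse modulo 229023.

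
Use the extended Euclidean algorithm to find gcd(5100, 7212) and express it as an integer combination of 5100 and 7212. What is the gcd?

Euclidean algorithm:
7212 = 1·5100 + 2112
5100 = 2·2112 + 876
2112 = 2·876 + 360
876 = 2·360 + 156
360 = 2·156 + 48
156 = 3·48 + 12
48 = 4·12 + 0
gcd(5100, 7212) = 12.
Working backward:
12 = 156 − 3·48
12 = −3·360 + 7·156
12 = 7·876 − 17·360
12 = −17·2112 + 41·876
12 = 41·5100 − 99·2112
12 = −99·7212 + 140·5100
So 12 = (-99)·7212 + (140)·5100.

12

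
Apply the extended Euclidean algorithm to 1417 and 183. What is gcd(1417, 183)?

Apply Euclid's algorithm to 1417 and 183:
1417 = 7·183 + 136
183 = 1·136 + 47
136 = 2·47 + 42
47 = 1·42 + 5
42 = 8·5 + 2
5 = 2·2 + 1
2 = 2·1 + 0
gcd(1417, 183) = 1.
Express as a combination:
1 = 5 − 2·2
1 = −2·42 + 17·5
1 = 17·47 − 19·42
1 = −19·136 + 55·47
1 = 55·183 − 74·136
1 = −74·1417 + 573·183
So 1 = (-74)·1417 + (573)·183.

1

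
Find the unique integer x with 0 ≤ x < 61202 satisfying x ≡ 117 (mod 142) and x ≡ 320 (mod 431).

Write x = 117 + 142·k. Then 142·k ≡ 320 − 117 ≡ 203 (mod 431).
Need 142⁻¹ mod 431. Extended Euclid on (431, 142):
431 = 3×142 + 5
142 = 28×5 + 2
5 = 2×2 + 1
2 = 2×1 + 0
Back-substitute:
1 = 5 − 2·2
1 = −2·142 + 57·5
1 = 57·431 − 173·142
142⁻¹ ≡ 258 (mod 431), so k ≡ 258·203 ≡ 223 (mod 431).
x = 117 + 142·223 = 31783.

31783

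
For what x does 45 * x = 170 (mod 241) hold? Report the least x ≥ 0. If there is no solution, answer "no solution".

218

First find gcd(45, 241):
241 = 5×45 + 16
45 = 2×16 + 13
16 = 1×13 + 3
13 = 4×3 + 1
3 = 3×1 + 0
gcd = 1, so a unique solution mod 241 exists.
Back-substitute for the Bézout coefficients:
1 = 13 − 4·3
1 = −4·16 + 5·13
1 = 5·45 − 14·16
1 = −14·241 + 75·45
So 45·(75) ≡ 1 (mod 241), giving 45⁻¹ ≡ 75.
x ≡ 45⁻¹·170 ≡ 75·170 ≡ 218 (mod 241).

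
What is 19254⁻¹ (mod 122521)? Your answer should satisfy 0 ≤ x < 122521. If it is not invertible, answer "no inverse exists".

Run Euclid on (122521, 19254):
122521 = 6×19254 + 6997
19254 = 2×6997 + 5260
6997 = 1×5260 + 1737
5260 = 3×1737 + 49
1737 = 35×49 + 22
49 = 2×22 + 5
22 = 4×5 + 2
5 = 2×2 + 1
2 = 2×1 + 0
Since gcd(19254, 122521) = 1, back-substitute to write 1 as a combination:
1 = 5 − 2·2
1 = −2·22 + 9·5
1 = 9·49 − 20·22
1 = −20·1737 + 709·49
1 = 709·5260 − 2147·1737
1 = −2147·6997 + 2856·5260
1 = 2856·19254 − 7859·6997
1 = −7859·122521 + 50010·19254
So 19254·50010 ≡ 1 (mod 122521).

50010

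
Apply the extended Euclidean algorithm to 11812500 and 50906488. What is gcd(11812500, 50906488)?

4

Repeated division:
50906488 = 4·11812500 + 3656488
11812500 = 3·3656488 + 843036
3656488 = 4·843036 + 284344
843036 = 2·284344 + 274348
284344 = 1·274348 + 9996
274348 = 27·9996 + 4456
9996 = 2·4456 + 1084
4456 = 4·1084 + 120
1084 = 9·120 + 4
120 = 30·4 + 0
gcd(11812500, 50906488) = 4.
Working backward:
4 = 1084 − 9·120
4 = −9·4456 + 37·1084
4 = 37·9996 − 83·4456
4 = −83·274348 + 2278·9996
4 = 2278·284344 − 2361·274348
4 = −2361·843036 + 7000·284344
4 = 7000·3656488 − 30361·843036
4 = −30361·11812500 + 98083·3656488
4 = 98083·50906488 − 422693·11812500
So 4 = (98083)·50906488 + (-422693)·11812500.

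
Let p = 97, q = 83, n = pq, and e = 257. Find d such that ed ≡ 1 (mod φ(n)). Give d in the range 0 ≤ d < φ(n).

1409

φ(n) = (p−1)(q−1) = 96·82 = 7872.
Need d with 257·d ≡ 1 (mod 7872). Apply the extended Euclidean algorithm:
7872 = 30·257 + 162
257 = 1·162 + 95
162 = 1·95 + 67
95 = 1·67 + 28
67 = 2·28 + 11
28 = 2·11 + 6
11 = 1·6 + 5
6 = 1·5 + 1
5 = 5·1 + 0
Back-substitute:
1 = 6 − 5
1 = −11 + 2·6
1 = 2·28 − 5·11
1 = −5·67 + 12·28
1 = 12·95 − 17·67
1 = −17·162 + 29·95
1 = 29·257 − 46·162
1 = −46·7872 + 1409·257
So 257·1409 ≡ 1 (mod 7872), hence d = 1409.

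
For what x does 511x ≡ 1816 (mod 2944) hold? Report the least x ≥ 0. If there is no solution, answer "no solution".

First find gcd(511, 2944):
2944 = 5*511 + 389
511 = 1*389 + 122
389 = 3*122 + 23
122 = 5*23 + 7
23 = 3*7 + 2
7 = 3*2 + 1
2 = 2*1 + 0
gcd = 1, so a unique solution mod 2944 exists.
Back-substitute for the Bézout coefficients:
1 = 7 − 3·2
1 = −3·23 + 10·7
1 = 10·122 − 53·23
1 = −53·389 + 169·122
1 = 169·511 − 222·389
1 = −222·2944 + 1279·511
So 511·(1279) ≡ 1 (mod 2944), giving 511⁻¹ ≡ 1279.
x ≡ 511⁻¹·1816 ≡ 1279·1816 ≡ 2792 (mod 2944).

2792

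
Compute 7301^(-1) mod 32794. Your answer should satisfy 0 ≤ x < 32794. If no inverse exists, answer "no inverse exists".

31981

Run Euclid on (32794, 7301):
32794 = 4×7301 + 3590
7301 = 2×3590 + 121
3590 = 29×121 + 81
121 = 1×81 + 40
81 = 2×40 + 1
40 = 40×1 + 0
The gcd is 1. Working backward:
1 = 81 − 2·40
1 = −2·121 + 3·81
1 = 3·3590 − 89·121
1 = −89·7301 + 181·3590
1 = 181·32794 − 813·7301
Hence 7301⁻¹ ≡ -813 ≡ 31981 (mod 32794).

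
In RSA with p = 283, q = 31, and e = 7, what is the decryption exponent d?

6043

φ(n) = (p−1)(q−1) = 282·30 = 8460.
Need d with 7·d ≡ 1 (mod 8460). Apply the extended Euclidean algorithm:
8460 = 1208*7 + 4
7 = 1*4 + 3
4 = 1*3 + 1
3 = 3*1 + 0
Back-substitute:
1 = 4 − 3
1 = −7 + 2·4
1 = 2·8460 − 2417·7
So 7·(-2417) ≡ 1 (mod 8460), hence d ≡ -2417 ≡ 6043 (mod 8460).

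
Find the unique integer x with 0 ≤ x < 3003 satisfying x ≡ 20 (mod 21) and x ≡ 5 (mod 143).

1721

Write x = 20 + 21·k. Then 21·k ≡ 5 − 20 ≡ 128 (mod 143).
Need 21⁻¹ mod 143. Extended Euclid on (143, 21):
143 = 6*21 + 17
21 = 1*17 + 4
17 = 4*4 + 1
4 = 4*1 + 0
Back-substitute:
1 = 17 − 4·4
1 = −4·21 + 5·17
1 = 5·143 − 34·21
21⁻¹ ≡ 109 (mod 143), so k ≡ 109·128 ≡ 81 (mod 143).
x = 20 + 21·81 = 1721.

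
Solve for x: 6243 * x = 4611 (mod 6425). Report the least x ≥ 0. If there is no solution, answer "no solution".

First find gcd(6243, 6425):
6425 = 1*6243 + 182
6243 = 34*182 + 55
182 = 3*55 + 17
55 = 3*17 + 4
17 = 4*4 + 1
4 = 4*1 + 0
gcd = 1, so a unique solution mod 6425 exists.
Back-substitute for the Bézout coefficients:
1 = 17 − 4·4
1 = −4·55 + 13·17
1 = 13·182 − 43·55
1 = −43·6243 + 1475·182
1 = 1475·6425 − 1518·6243
So 6243·(-1518) ≡ 1 (mod 6425), giving 6243⁻¹ ≡ 4907.
x ≡ 6243⁻¹·4611 ≡ 4907·4611 ≡ 3752 (mod 6425).

3752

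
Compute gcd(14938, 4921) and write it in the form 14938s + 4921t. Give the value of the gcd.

7

Euclidean algorithm:
14938 = 3×4921 + 175
4921 = 28×175 + 21
175 = 8×21 + 7
21 = 3×7 + 0
gcd(14938, 4921) = 7.
Back-substituting:
7 = 175 − 8·21
7 = −8·4921 + 225·175
7 = 225·14938 − 683·4921
So 7 = (225)·14938 + (-683)·4921.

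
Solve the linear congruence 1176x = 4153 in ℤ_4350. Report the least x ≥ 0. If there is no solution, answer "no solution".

no solution

gcd(1176, 4350):
4350 = 3·1176 + 822
1176 = 1·822 + 354
822 = 2·354 + 114
354 = 3·114 + 12
114 = 9·12 + 6
12 = 2·6 + 0
gcd = 6, but 6 ∤ 4153, so the congruence has no solution.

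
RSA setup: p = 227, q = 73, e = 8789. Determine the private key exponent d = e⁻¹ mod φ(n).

φ(n) = (p−1)(q−1) = 226·72 = 16272.
Need d with 8789·d ≡ 1 (mod 16272). Apply the extended Euclidean algorithm:
16272 = 1*8789 + 7483
8789 = 1*7483 + 1306
7483 = 5*1306 + 953
1306 = 1*953 + 353
953 = 2*353 + 247
353 = 1*247 + 106
247 = 2*106 + 35
106 = 3*35 + 1
35 = 35*1 + 0
Back-substitute:
1 = 106 − 3·35
1 = −3·247 + 7·106
1 = 7·353 − 10·247
1 = −10·953 + 27·353
1 = 27·1306 − 37·953
1 = −37·7483 + 212·1306
1 = 212·8789 − 249·7483
1 = −249·16272 + 461·8789
So 8789·461 ≡ 1 (mod 16272), hence d = 461.

461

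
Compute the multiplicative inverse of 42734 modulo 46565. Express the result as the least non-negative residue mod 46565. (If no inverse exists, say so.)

20809

Run Euclid on (46565, 42734):
46565 = 1·42734 + 3831
42734 = 11·3831 + 593
3831 = 6·593 + 273
593 = 2·273 + 47
273 = 5·47 + 38
47 = 1·38 + 9
38 = 4·9 + 2
9 = 4·2 + 1
2 = 2·1 + 0
The gcd is 1. Working backward:
1 = 9 − 4·2
1 = −4·38 + 17·9
1 = 17·47 − 21·38
1 = −21·273 + 122·47
1 = 122·593 − 265·273
1 = −265·3831 + 1712·593
1 = 1712·42734 − 19097·3831
1 = −19097·46565 + 20809·42734
So 42734·20809 ≡ 1 (mod 46565).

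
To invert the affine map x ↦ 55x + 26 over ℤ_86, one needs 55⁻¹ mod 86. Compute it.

gcd(86, 55) by repeated division:
86 = 1*55 + 31
55 = 1*31 + 24
31 = 1*24 + 7
24 = 3*7 + 3
7 = 2*3 + 1
3 = 3*1 + 0
The gcd is 1. Working backward:
1 = 7 − 2·3
1 = −2·24 + 7·7
1 = 7·31 − 9·24
1 = −9·55 + 16·31
1 = 16·86 − 25·55
So 55·(-25) ≡ 1 (mod 86), and -25 ≡ 61 (mod 86).

61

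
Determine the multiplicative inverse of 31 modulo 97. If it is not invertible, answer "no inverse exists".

72

Extended Euclidean algorithm:
97 = 3·31 + 4
31 = 7·4 + 3
4 = 1·3 + 1
3 = 3·1 + 0
Since gcd(31, 97) = 1, back-substitute to write 1 as a combination:
1 = 4 − 3
1 = −31 + 8·4
1 = 8·97 − 25·31
So 31·(-25) ≡ 1 (mod 97), and -25 ≡ 72 (mod 97).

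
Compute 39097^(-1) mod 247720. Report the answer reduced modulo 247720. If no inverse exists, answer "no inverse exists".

Run Euclid on (247720, 39097):
247720 = 6*39097 + 13138
39097 = 2*13138 + 12821
13138 = 1*12821 + 317
12821 = 40*317 + 141
317 = 2*141 + 35
141 = 4*35 + 1
35 = 35*1 + 0
gcd = 1, so the inverse exists. Back-substitute:
1 = 141 − 4·35
1 = −4·317 + 9·141
1 = 9·12821 − 364·317
1 = −364·13138 + 373·12821
1 = 373·39097 − 1110·13138
1 = −1110·247720 + 7033·39097
So 39097·7033 ≡ 1 (mod 247720).

7033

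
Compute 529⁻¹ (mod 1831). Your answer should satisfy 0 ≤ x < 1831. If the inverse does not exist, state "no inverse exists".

Apply the Euclidean algorithm to 1831 and 529:
1831 = 3*529 + 244
529 = 2*244 + 41
244 = 5*41 + 39
41 = 1*39 + 2
39 = 19*2 + 1
2 = 2*1 + 0
Since gcd(529, 1831) = 1, back-substitute to write 1 as a combination:
1 = 39 − 19·2
1 = −19·41 + 20·39
1 = 20·244 − 119·41
1 = −119·529 + 258·244
1 = 258·1831 − 893·529
So 529·(-893) ≡ 1 (mod 1831), and -893 ≡ 938 (mod 1831).

938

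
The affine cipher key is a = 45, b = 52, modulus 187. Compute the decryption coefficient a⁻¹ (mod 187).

133

Run Euclid on (187, 45):
187 = 4*45 + 7
45 = 6*7 + 3
7 = 2*3 + 1
3 = 3*1 + 0
The gcd is 1. Working backward:
1 = 7 − 2·3
1 = −2·45 + 13·7
1 = 13·187 − 54·45
Hence 45⁻¹ ≡ -54 ≡ 133 (mod 187).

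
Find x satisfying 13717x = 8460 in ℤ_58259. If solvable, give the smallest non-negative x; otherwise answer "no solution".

35210

First find gcd(13717, 58259):
58259 = 4·13717 + 3391
13717 = 4·3391 + 153
3391 = 22·153 + 25
153 = 6·25 + 3
25 = 8·3 + 1
3 = 3·1 + 0
gcd = 1, so a unique solution mod 58259 exists.
Back-substitute for the Bézout coefficients:
1 = 25 − 8·3
1 = −8·153 + 49·25
1 = 49·3391 − 1086·153
1 = −1086·13717 + 4393·3391
1 = 4393·58259 − 18658·13717
So 13717·(-18658) ≡ 1 (mod 58259), giving 13717⁻¹ ≡ 39601.
x ≡ 13717⁻¹·8460 ≡ 39601·8460 ≡ 35210 (mod 58259).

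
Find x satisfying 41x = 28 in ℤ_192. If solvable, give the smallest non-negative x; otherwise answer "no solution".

188

First find gcd(41, 192):
192 = 4·41 + 28
41 = 1·28 + 13
28 = 2·13 + 2
13 = 6·2 + 1
2 = 2·1 + 0
gcd = 1, so a unique solution mod 192 exists.
Back-substitute for the Bézout coefficients:
1 = 13 − 6·2
1 = −6·28 + 13·13
1 = 13·41 − 19·28
1 = −19·192 + 89·41
So 41·(89) ≡ 1 (mod 192), giving 41⁻¹ ≡ 89.
x ≡ 41⁻¹·28 ≡ 89·28 ≡ 188 (mod 192).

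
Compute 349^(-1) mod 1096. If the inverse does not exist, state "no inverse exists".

Apply the Euclidean algorithm to 1096 and 349:
1096 = 3*349 + 49
349 = 7*49 + 6
49 = 8*6 + 1
6 = 6*1 + 0
Since gcd(349, 1096) = 1, back-substitute to write 1 as a combination:
1 = 49 − 8·6
1 = −8·349 + 57·49
1 = 57·1096 − 179·349
Hence 349⁻¹ ≡ -179 ≡ 917 (mod 1096).

917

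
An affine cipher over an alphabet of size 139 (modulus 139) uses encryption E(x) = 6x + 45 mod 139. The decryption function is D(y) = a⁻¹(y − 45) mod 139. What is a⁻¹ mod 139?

gcd(139, 6) by repeated division:
139 = 23·6 + 1
6 = 6·1 + 0
Since gcd(6, 139) = 1, back-substitute to write 1 as a combination:
1 = 139 − 23·6
Hence 6⁻¹ ≡ -23 ≡ 116 (mod 139).

116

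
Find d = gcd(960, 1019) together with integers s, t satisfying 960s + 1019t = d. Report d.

1

Apply Euclid's algorithm to 1019 and 960:
1019 = 1·960 + 59
960 = 16·59 + 16
59 = 3·16 + 11
16 = 1·11 + 5
11 = 2·5 + 1
5 = 5·1 + 0
gcd(960, 1019) = 1.
Back-substituting:
1 = 11 − 2·5
1 = −2·16 + 3·11
1 = 3·59 − 11·16
1 = −11·960 + 179·59
1 = 179·1019 − 190·960
So 1 = (179)·1019 + (-190)·960.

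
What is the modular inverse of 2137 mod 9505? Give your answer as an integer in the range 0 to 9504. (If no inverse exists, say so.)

Run Euclid on (9505, 2137):
9505 = 4*2137 + 957
2137 = 2*957 + 223
957 = 4*223 + 65
223 = 3*65 + 28
65 = 2*28 + 9
28 = 3*9 + 1
9 = 9*1 + 0
gcd = 1, so the inverse exists. Back-substitute:
1 = 28 − 3·9
1 = −3·65 + 7·28
1 = 7·223 − 24·65
1 = −24·957 + 103·223
1 = 103·2137 − 230·957
1 = −230·9505 + 1023·2137
So 2137·1023 ≡ 1 (mod 9505).

1023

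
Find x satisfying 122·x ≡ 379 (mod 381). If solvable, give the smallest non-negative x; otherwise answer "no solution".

356

First find gcd(122, 381):
381 = 3×122 + 15
122 = 8×15 + 2
15 = 7×2 + 1
2 = 2×1 + 0
gcd = 1, so a unique solution mod 381 exists.
Back-substitute for the Bézout coefficients:
1 = 15 − 7·2
1 = −7·122 + 57·15
1 = 57·381 − 178·122
So 122·(-178) ≡ 1 (mod 381), giving 122⁻¹ ≡ 203.
x ≡ 122⁻¹·379 ≡ 203·379 ≡ 356 (mod 381).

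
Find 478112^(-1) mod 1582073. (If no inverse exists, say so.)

1117936

Apply the Euclidean algorithm to 1582073 and 478112:
1582073 = 3·478112 + 147737
478112 = 3·147737 + 34901
147737 = 4·34901 + 8133
34901 = 4·8133 + 2369
8133 = 3·2369 + 1026
2369 = 2·1026 + 317
1026 = 3·317 + 75
317 = 4·75 + 17
75 = 4·17 + 7
17 = 2·7 + 3
7 = 2·3 + 1
3 = 3·1 + 0
The gcd is 1. Working backward:
1 = 7 − 2·3
1 = −2·17 + 5·7
1 = 5·75 − 22·17
1 = −22·317 + 93·75
1 = 93·1026 − 301·317
1 = −301·2369 + 695·1026
1 = 695·8133 − 2386·2369
1 = −2386·34901 + 10239·8133
1 = 10239·147737 − 43342·34901
1 = −43342·478112 + 140265·147737
1 = 140265·1582073 − 464137·478112
So 478112·(-464137) ≡ 1 (mod 1582073), and -464137 ≡ 1117936 (mod 1582073).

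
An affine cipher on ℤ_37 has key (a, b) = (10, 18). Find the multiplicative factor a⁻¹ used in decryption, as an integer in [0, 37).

Extended Euclidean algorithm:
37 = 3·10 + 7
10 = 1·7 + 3
7 = 2·3 + 1
3 = 3·1 + 0
The gcd is 1. Working backward:
1 = 7 − 2·3
1 = −2·10 + 3·7
1 = 3·37 − 11·10
Hence 10⁻¹ ≡ -11 ≡ 26 (mod 37).

26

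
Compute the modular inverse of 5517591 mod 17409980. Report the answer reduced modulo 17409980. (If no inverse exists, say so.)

13088331

Run Euclid on (17409980, 5517591):
17409980 = 3*5517591 + 857207
5517591 = 6*857207 + 374349
857207 = 2*374349 + 108509
374349 = 3*108509 + 48822
108509 = 2*48822 + 10865
48822 = 4*10865 + 5362
10865 = 2*5362 + 141
5362 = 38*141 + 4
141 = 35*4 + 1
4 = 4*1 + 0
Since gcd(5517591, 17409980) = 1, back-substitute to write 1 as a combination:
1 = 141 − 35·4
1 = −35·5362 + 1331·141
1 = 1331·10865 − 2697·5362
1 = −2697·48822 + 12119·10865
1 = 12119·108509 − 26935·48822
1 = −26935·374349 + 92924·108509
1 = 92924·857207 − 212783·374349
1 = −212783·5517591 + 1369622·857207
1 = 1369622·17409980 − 4321649·5517591
Thus 5517591·(-4321649) ≡ 1 (mod 17409980); reducing, -4321649 mod 17409980 = 13088331.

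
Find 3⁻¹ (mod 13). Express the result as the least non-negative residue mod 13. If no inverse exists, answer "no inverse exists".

9

Extended Euclidean algorithm:
13 = 4·3 + 1
3 = 3·1 + 0
The gcd is 1. Working backward:
1 = 13 − 4·3
Thus 3·(-4) ≡ 1 (mod 13); reducing, -4 mod 13 = 9.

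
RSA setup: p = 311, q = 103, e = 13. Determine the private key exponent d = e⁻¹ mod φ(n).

φ(n) = (p−1)(q−1) = 310·102 = 31620.
Need d with 13·d ≡ 1 (mod 31620). Apply the extended Euclidean algorithm:
31620 = 2432·13 + 4
13 = 3·4 + 1
4 = 4·1 + 0
Back-substitute:
1 = 13 − 3·4
1 = −3·31620 + 7297·13
So 13·7297 ≡ 1 (mod 31620), hence d = 7297.

7297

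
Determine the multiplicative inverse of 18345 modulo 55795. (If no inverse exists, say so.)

Euclidean algorithm on 55795, 18345:
55795 = 3×18345 + 760
18345 = 24×760 + 105
760 = 7×105 + 25
105 = 4×25 + 5
25 = 5×5 + 0
gcd(18345, 55795) = 5 ≠ 1, so 18345 has no multiplicative inverse modulo 55795.

no inverse exists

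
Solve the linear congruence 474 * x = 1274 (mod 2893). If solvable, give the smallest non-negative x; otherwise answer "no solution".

First find gcd(474, 2893):
2893 = 6*474 + 49
474 = 9*49 + 33
49 = 1*33 + 16
33 = 2*16 + 1
16 = 16*1 + 0
gcd = 1, so a unique solution mod 2893 exists.
Back-substitute for the Bézout coefficients:
1 = 33 − 2·16
1 = −2·49 + 3·33
1 = 3·474 − 29·49
1 = −29·2893 + 177·474
So 474·(177) ≡ 1 (mod 2893), giving 474⁻¹ ≡ 177.
x ≡ 474⁻¹·1274 ≡ 177·1274 ≡ 2737 (mod 2893).

2737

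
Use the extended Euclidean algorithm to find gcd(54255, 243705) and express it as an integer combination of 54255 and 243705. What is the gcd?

15

Euclidean algorithm:
243705 = 4·54255 + 26685
54255 = 2·26685 + 885
26685 = 30·885 + 135
885 = 6·135 + 75
135 = 1·75 + 60
75 = 1·60 + 15
60 = 4·15 + 0
gcd(54255, 243705) = 15.
Express as a combination:
15 = 75 − 60
15 = −135 + 2·75
15 = 2·885 − 13·135
15 = −13·26685 + 392·885
15 = 392·54255 − 797·26685
15 = −797·243705 + 3580·54255
So 15 = (-797)·243705 + (3580)·54255.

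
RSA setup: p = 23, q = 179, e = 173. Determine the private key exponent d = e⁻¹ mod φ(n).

φ(n) = (p−1)(q−1) = 22·178 = 3916.
Need d with 173·d ≡ 1 (mod 3916). Apply the extended Euclidean algorithm:
3916 = 22*173 + 110
173 = 1*110 + 63
110 = 1*63 + 47
63 = 1*47 + 16
47 = 2*16 + 15
16 = 1*15 + 1
15 = 15*1 + 0
Back-substitute:
1 = 16 − 15
1 = −47 + 3·16
1 = 3·63 − 4·47
1 = −4·110 + 7·63
1 = 7·173 − 11·110
1 = −11·3916 + 249·173
So 173·249 ≡ 1 (mod 3916), hence d = 249.

249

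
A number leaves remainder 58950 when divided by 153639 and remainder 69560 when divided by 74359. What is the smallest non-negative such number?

2013190767

Write x = 58950 + 153639·k. Then 153639·k ≡ 69560 − 58950 ≡ 10610 (mod 74359).
Need 153639⁻¹ mod 74359. Extended Euclid on (74359, 4921):
74359 = 15*4921 + 544
4921 = 9*544 + 25
544 = 21*25 + 19
25 = 1*19 + 6
19 = 3*6 + 1
6 = 6*1 + 0
Back-substitute:
1 = 19 − 3·6
1 = −3·25 + 4·19
1 = 4·544 − 87·25
1 = −87·4921 + 787·544
1 = 787·74359 − 11892·4921
153639⁻¹ ≡ 62467 (mod 74359), so k ≡ 62467·10610 ≡ 13103 (mod 74359).
x = 58950 + 153639·13103 = 2013190767.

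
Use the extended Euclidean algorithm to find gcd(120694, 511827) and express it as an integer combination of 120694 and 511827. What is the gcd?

Apply Euclid's algorithm to 511827 and 120694:
511827 = 4×120694 + 29051
120694 = 4×29051 + 4490
29051 = 6×4490 + 2111
4490 = 2×2111 + 268
2111 = 7×268 + 235
268 = 1×235 + 33
235 = 7×33 + 4
33 = 8×4 + 1
4 = 4×1 + 0
gcd(120694, 511827) = 1.
Back-substituting:
1 = 33 − 8·4
1 = −8·235 + 57·33
1 = 57·268 − 65·235
1 = −65·2111 + 512·268
1 = 512·4490 − 1089·2111
1 = −1089·29051 + 7046·4490
1 = 7046·120694 − 29273·29051
1 = −29273·511827 + 124138·120694
So 1 = (-29273)·511827 + (124138)·120694.

1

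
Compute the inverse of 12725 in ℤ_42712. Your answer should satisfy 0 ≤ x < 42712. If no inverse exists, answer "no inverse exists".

Run Euclid on (42712, 12725):
42712 = 3*12725 + 4537
12725 = 2*4537 + 3651
4537 = 1*3651 + 886
3651 = 4*886 + 107
886 = 8*107 + 30
107 = 3*30 + 17
30 = 1*17 + 13
17 = 1*13 + 4
13 = 3*4 + 1
4 = 4*1 + 0
Since gcd(12725, 42712) = 1, back-substitute to write 1 as a combination:
1 = 13 − 3·4
1 = −3·17 + 4·13
1 = 4·30 − 7·17
1 = −7·107 + 25·30
1 = 25·886 − 207·107
1 = −207·3651 + 853·886
1 = 853·4537 − 1060·3651
1 = −1060·12725 + 2973·4537
1 = 2973·42712 − 9979·12725
Thus 12725·(-9979) ≡ 1 (mod 42712); reducing, -9979 mod 42712 = 32733.

32733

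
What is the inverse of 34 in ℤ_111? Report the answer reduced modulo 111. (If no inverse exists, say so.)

49

Run Euclid on (111, 34):
111 = 3·34 + 9
34 = 3·9 + 7
9 = 1·7 + 2
7 = 3·2 + 1
2 = 2·1 + 0
Since gcd(34, 111) = 1, back-substitute to write 1 as a combination:
1 = 7 − 3·2
1 = −3·9 + 4·7
1 = 4·34 − 15·9
1 = −15·111 + 49·34
So 34·49 ≡ 1 (mod 111).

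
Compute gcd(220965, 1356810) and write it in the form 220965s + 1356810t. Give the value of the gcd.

15

Euclidean algorithm:
1356810 = 6·220965 + 31020
220965 = 7·31020 + 3825
31020 = 8·3825 + 420
3825 = 9·420 + 45
420 = 9·45 + 15
45 = 3·15 + 0
gcd(220965, 1356810) = 15.
Working backward:
15 = 420 − 9·45
15 = −9·3825 + 82·420
15 = 82·31020 − 665·3825
15 = −665·220965 + 4737·31020
15 = 4737·1356810 − 29087·220965
So 15 = (4737)·1356810 + (-29087)·220965.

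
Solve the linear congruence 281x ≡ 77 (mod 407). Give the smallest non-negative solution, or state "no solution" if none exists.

22

First find gcd(281, 407):
407 = 1*281 + 126
281 = 2*126 + 29
126 = 4*29 + 10
29 = 2*10 + 9
10 = 1*9 + 1
9 = 9*1 + 0
gcd = 1, so a unique solution mod 407 exists.
Back-substitute for the Bézout coefficients:
1 = 10 − 9
1 = −29 + 3·10
1 = 3·126 − 13·29
1 = −13·281 + 29·126
1 = 29·407 − 42·281
So 281·(-42) ≡ 1 (mod 407), giving 281⁻¹ ≡ 365.
x ≡ 281⁻¹·77 ≡ 365·77 ≡ 22 (mod 407).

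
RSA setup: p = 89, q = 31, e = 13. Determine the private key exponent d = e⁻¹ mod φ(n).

φ(n) = (p−1)(q−1) = 88·30 = 2640.
Need d with 13·d ≡ 1 (mod 2640). Apply the extended Euclidean algorithm:
2640 = 203×13 + 1
13 = 13×1 + 0
Back-substitute:
1 = 2640 − 203·13
So 13·(-203) ≡ 1 (mod 2640), hence d ≡ -203 ≡ 2437 (mod 2640).

2437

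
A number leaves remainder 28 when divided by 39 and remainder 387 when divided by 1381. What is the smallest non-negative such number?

26626

Write x = 28 + 39·k. Then 39·k ≡ 387 − 28 ≡ 359 (mod 1381).
Need 39⁻¹ mod 1381. Extended Euclid on (1381, 39):
1381 = 35×39 + 16
39 = 2×16 + 7
16 = 2×7 + 2
7 = 3×2 + 1
2 = 2×1 + 0
Back-substitute:
1 = 7 − 3·2
1 = −3·16 + 7·7
1 = 7·39 − 17·16
1 = −17·1381 + 602·39
39⁻¹ ≡ 602 (mod 1381), so k ≡ 602·359 ≡ 682 (mod 1381).
x = 28 + 39·682 = 26626.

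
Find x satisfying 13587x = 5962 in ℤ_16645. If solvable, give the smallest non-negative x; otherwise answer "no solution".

3351

First find gcd(13587, 16645):
16645 = 1×13587 + 3058
13587 = 4×3058 + 1355
3058 = 2×1355 + 348
1355 = 3×348 + 311
348 = 1×311 + 37
311 = 8×37 + 15
37 = 2×15 + 7
15 = 2×7 + 1
7 = 7×1 + 0
gcd = 1, so a unique solution mod 16645 exists.
Back-substitute for the Bézout coefficients:
1 = 15 − 2·7
1 = −2·37 + 5·15
1 = 5·311 − 42·37
1 = −42·348 + 47·311
1 = 47·1355 − 183·348
1 = −183·3058 + 413·1355
1 = 413·13587 − 1835·3058
1 = −1835·16645 + 2248·13587
So 13587·(2248) ≡ 1 (mod 16645), giving 13587⁻¹ ≡ 2248.
x ≡ 13587⁻¹·5962 ≡ 2248·5962 ≡ 3351 (mod 16645).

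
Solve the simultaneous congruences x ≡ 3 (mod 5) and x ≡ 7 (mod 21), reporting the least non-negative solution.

28

Write x = 3 + 5·k. Then 5·k ≡ 7 − 3 ≡ 4 (mod 21).
Need 5⁻¹ mod 21. Extended Euclid on (21, 5):
21 = 4·5 + 1
5 = 5·1 + 0
Back-substitute:
1 = 21 − 4·5
5⁻¹ ≡ 17 (mod 21), so k ≡ 17·4 ≡ 5 (mod 21).
x = 3 + 5·5 = 28.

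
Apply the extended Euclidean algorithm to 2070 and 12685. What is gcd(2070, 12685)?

Apply Euclid's algorithm to 12685 and 2070:
12685 = 6×2070 + 265
2070 = 7×265 + 215
265 = 1×215 + 50
215 = 4×50 + 15
50 = 3×15 + 5
15 = 3×5 + 0
gcd(2070, 12685) = 5.
Back-substituting:
5 = 50 − 3·15
5 = −3·215 + 13·50
5 = 13·265 − 16·215
5 = −16·2070 + 125·265
5 = 125·12685 − 766·2070
So 5 = (125)·12685 + (-766)·2070.

5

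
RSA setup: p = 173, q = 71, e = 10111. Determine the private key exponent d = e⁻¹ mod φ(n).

φ(n) = (p−1)(q−1) = 172·70 = 12040.
Need d with 10111·d ≡ 1 (mod 12040). Apply the extended Euclidean algorithm:
12040 = 1×10111 + 1929
10111 = 5×1929 + 466
1929 = 4×466 + 65
466 = 7×65 + 11
65 = 5×11 + 10
11 = 1×10 + 1
10 = 10×1 + 0
Back-substitute:
1 = 11 − 10
1 = −65 + 6·11
1 = 6·466 − 43·65
1 = −43·1929 + 178·466
1 = 178·10111 − 933·1929
1 = −933·12040 + 1111·10111
So 10111·1111 ≡ 1 (mod 12040), hence d = 1111.

1111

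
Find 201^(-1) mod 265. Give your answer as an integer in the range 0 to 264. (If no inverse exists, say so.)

236

Extended Euclidean algorithm:
265 = 1×201 + 64
201 = 3×64 + 9
64 = 7×9 + 1
9 = 9×1 + 0
gcd = 1, so the inverse exists. Back-substitute:
1 = 64 − 7·9
1 = −7·201 + 22·64
1 = 22·265 − 29·201
So 201·(-29) ≡ 1 (mod 265), and -29 ≡ 236 (mod 265).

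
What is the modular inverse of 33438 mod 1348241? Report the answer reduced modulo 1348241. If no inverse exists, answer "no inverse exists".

Extended Euclidean algorithm:
1348241 = 40×33438 + 10721
33438 = 3×10721 + 1275
10721 = 8×1275 + 521
1275 = 2×521 + 233
521 = 2×233 + 55
233 = 4×55 + 13
55 = 4×13 + 3
13 = 4×3 + 1
3 = 3×1 + 0
Since gcd(33438, 1348241) = 1, back-substitute to write 1 as a combination:
1 = 13 − 4·3
1 = −4·55 + 17·13
1 = 17·233 − 72·55
1 = −72·521 + 161·233
1 = 161·1275 − 394·521
1 = −394·10721 + 3313·1275
1 = 3313·33438 − 10333·10721
1 = −10333·1348241 + 416633·33438
So 33438·416633 ≡ 1 (mod 1348241).

416633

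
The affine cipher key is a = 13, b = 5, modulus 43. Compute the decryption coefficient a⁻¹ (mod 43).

10

gcd(43, 13) by repeated division:
43 = 3×13 + 4
13 = 3×4 + 1
4 = 4×1 + 0
Since gcd(13, 43) = 1, back-substitute to write 1 as a combination:
1 = 13 − 3·4
1 = −3·43 + 10·13
So 13·10 ≡ 1 (mod 43).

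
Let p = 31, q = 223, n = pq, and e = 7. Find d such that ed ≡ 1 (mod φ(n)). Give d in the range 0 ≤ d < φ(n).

1903

φ(n) = (p−1)(q−1) = 30·222 = 6660.
Need d with 7·d ≡ 1 (mod 6660). Apply the extended Euclidean algorithm:
6660 = 951·7 + 3
7 = 2·3 + 1
3 = 3·1 + 0
Back-substitute:
1 = 7 − 2·3
1 = −2·6660 + 1903·7
So 7·1903 ≡ 1 (mod 6660), hence d = 1903.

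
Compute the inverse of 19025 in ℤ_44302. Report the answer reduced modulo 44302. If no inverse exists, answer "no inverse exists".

gcd(44302, 19025) by repeated division:
44302 = 2*19025 + 6252
19025 = 3*6252 + 269
6252 = 23*269 + 65
269 = 4*65 + 9
65 = 7*9 + 2
9 = 4*2 + 1
2 = 2*1 + 0
gcd = 1, so the inverse exists. Back-substitute:
1 = 9 − 4·2
1 = −4·65 + 29·9
1 = 29·269 − 120·65
1 = −120·6252 + 2789·269
1 = 2789·19025 − 8487·6252
1 = −8487·44302 + 19763·19025
So 19025·19763 ≡ 1 (mod 44302).

19763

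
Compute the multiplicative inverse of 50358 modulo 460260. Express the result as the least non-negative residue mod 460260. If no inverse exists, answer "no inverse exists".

Euclidean algorithm on 460260, 50358:
460260 = 9×50358 + 7038
50358 = 7×7038 + 1092
7038 = 6×1092 + 486
1092 = 2×486 + 120
486 = 4×120 + 6
120 = 20×6 + 0
The gcd is 6, not 1, hence no inverse exists.

no inverse exists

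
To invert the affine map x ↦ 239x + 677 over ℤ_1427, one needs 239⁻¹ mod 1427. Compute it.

Extended Euclidean algorithm:
1427 = 5×239 + 232
239 = 1×232 + 7
232 = 33×7 + 1
7 = 7×1 + 0
Since gcd(239, 1427) = 1, back-substitute to write 1 as a combination:
1 = 232 − 33·7
1 = −33·239 + 34·232
1 = 34·1427 − 203·239
Thus 239·(-203) ≡ 1 (mod 1427); reducing, -203 mod 1427 = 1224.

1224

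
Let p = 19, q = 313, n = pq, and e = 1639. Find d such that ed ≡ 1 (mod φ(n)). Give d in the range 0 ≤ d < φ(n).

φ(n) = (p−1)(q−1) = 18·312 = 5616.
Need d with 1639·d ≡ 1 (mod 5616). Apply the extended Euclidean algorithm:
5616 = 3×1639 + 699
1639 = 2×699 + 241
699 = 2×241 + 217
241 = 1×217 + 24
217 = 9×24 + 1
24 = 24×1 + 0
Back-substitute:
1 = 217 − 9·24
1 = −9·241 + 10·217
1 = 10·699 − 29·241
1 = −29·1639 + 68·699
1 = 68·5616 − 233·1639
So 1639·(-233) ≡ 1 (mod 5616), hence d ≡ -233 ≡ 5383 (mod 5616).

5383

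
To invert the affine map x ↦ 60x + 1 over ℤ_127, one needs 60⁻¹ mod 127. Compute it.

36

Run Euclid on (127, 60):
127 = 2×60 + 7
60 = 8×7 + 4
7 = 1×4 + 3
4 = 1×3 + 1
3 = 3×1 + 0
Since gcd(60, 127) = 1, back-substitute to write 1 as a combination:
1 = 4 − 3
1 = −7 + 2·4
1 = 2·60 − 17·7
1 = −17·127 + 36·60
So 60·36 ≡ 1 (mod 127).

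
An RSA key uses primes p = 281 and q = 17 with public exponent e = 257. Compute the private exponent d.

3713

φ(n) = (p−1)(q−1) = 280·16 = 4480.
Need d with 257·d ≡ 1 (mod 4480). Apply the extended Euclidean algorithm:
4480 = 17·257 + 111
257 = 2·111 + 35
111 = 3·35 + 6
35 = 5·6 + 5
6 = 1·5 + 1
5 = 5·1 + 0
Back-substitute:
1 = 6 − 5
1 = −35 + 6·6
1 = 6·111 − 19·35
1 = −19·257 + 44·111
1 = 44·4480 − 767·257
So 257·(-767) ≡ 1 (mod 4480), hence d ≡ -767 ≡ 3713 (mod 4480).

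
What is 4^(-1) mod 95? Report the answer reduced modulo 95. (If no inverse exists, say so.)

24

Run Euclid on (95, 4):
95 = 23×4 + 3
4 = 1×3 + 1
3 = 3×1 + 0
Since gcd(4, 95) = 1, back-substitute to write 1 as a combination:
1 = 4 − 3
1 = −95 + 24·4
So 4·24 ≡ 1 (mod 95).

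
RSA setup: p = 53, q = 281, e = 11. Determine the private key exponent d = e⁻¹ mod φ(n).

φ(n) = (p−1)(q−1) = 52·280 = 14560.
Need d with 11·d ≡ 1 (mod 14560). Apply the extended Euclidean algorithm:
14560 = 1323*11 + 7
11 = 1*7 + 4
7 = 1*4 + 3
4 = 1*3 + 1
3 = 3*1 + 0
Back-substitute:
1 = 4 − 3
1 = −7 + 2·4
1 = 2·11 − 3·7
1 = −3·14560 + 3971·11
So 11·3971 ≡ 1 (mod 14560), hence d = 3971.

3971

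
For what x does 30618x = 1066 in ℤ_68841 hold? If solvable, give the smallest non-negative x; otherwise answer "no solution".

no solution

gcd(30618, 68841):
68841 = 2*30618 + 7605
30618 = 4*7605 + 198
7605 = 38*198 + 81
198 = 2*81 + 36
81 = 2*36 + 9
36 = 4*9 + 0
gcd = 9, but 9 ∤ 1066, so the congruence has no solution.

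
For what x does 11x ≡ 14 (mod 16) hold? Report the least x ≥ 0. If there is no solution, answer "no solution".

10

First find gcd(11, 16):
16 = 1*11 + 5
11 = 2*5 + 1
5 = 5*1 + 0
gcd = 1, so a unique solution mod 16 exists.
Back-substitute for the Bézout coefficients:
1 = 11 − 2·5
1 = −2·16 + 3·11
So 11·(3) ≡ 1 (mod 16), giving 11⁻¹ ≡ 3.
x ≡ 11⁻¹·14 ≡ 3·14 ≡ 10 (mod 16).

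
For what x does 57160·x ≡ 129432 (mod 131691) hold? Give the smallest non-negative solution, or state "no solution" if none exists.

76971

First find gcd(57160, 131691):
131691 = 2·57160 + 17371
57160 = 3·17371 + 5047
17371 = 3·5047 + 2230
5047 = 2·2230 + 587
2230 = 3·587 + 469
587 = 1·469 + 118
469 = 3·118 + 115
118 = 1·115 + 3
115 = 38·3 + 1
3 = 3·1 + 0
gcd = 1, so a unique solution mod 131691 exists.
Back-substitute for the Bézout coefficients:
1 = 115 − 38·3
1 = −38·118 + 39·115
1 = 39·469 − 155·118
1 = −155·587 + 194·469
1 = 194·2230 − 737·587
1 = −737·5047 + 1668·2230
1 = 1668·17371 − 5741·5047
1 = −5741·57160 + 18891·17371
1 = 18891·131691 − 43523·57160
So 57160·(-43523) ≡ 1 (mod 131691), giving 57160⁻¹ ≡ 88168.
x ≡ 57160⁻¹·129432 ≡ 88168·129432 ≡ 76971 (mod 131691).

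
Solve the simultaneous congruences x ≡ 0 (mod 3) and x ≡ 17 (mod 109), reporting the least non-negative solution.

Write x = 0 + 3·k. Then 3·k ≡ 17 − 0 ≡ 17 (mod 109).
Need 3⁻¹ mod 109. Extended Euclid on (109, 3):
109 = 36×3 + 1
3 = 3×1 + 0
Back-substitute:
1 = 109 − 36·3
3⁻¹ ≡ 73 (mod 109), so k ≡ 73·17 ≡ 42 (mod 109).
x = 0 + 3·42 = 126.

126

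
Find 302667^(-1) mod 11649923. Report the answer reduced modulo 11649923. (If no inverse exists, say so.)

Apply the Euclidean algorithm to 11649923 and 302667:
11649923 = 38*302667 + 148577
302667 = 2*148577 + 5513
148577 = 26*5513 + 5239
5513 = 1*5239 + 274
5239 = 19*274 + 33
274 = 8*33 + 10
33 = 3*10 + 3
10 = 3*3 + 1
3 = 3*1 + 0
The gcd is 1. Working backward:
1 = 10 − 3·3
1 = −3·33 + 10·10
1 = 10·274 − 83·33
1 = −83·5239 + 1587·274
1 = 1587·5513 − 1670·5239
1 = −1670·148577 + 45007·5513
1 = 45007·302667 − 91684·148577
1 = −91684·11649923 + 3528999·302667
So 302667·3528999 ≡ 1 (mod 11649923).

3528999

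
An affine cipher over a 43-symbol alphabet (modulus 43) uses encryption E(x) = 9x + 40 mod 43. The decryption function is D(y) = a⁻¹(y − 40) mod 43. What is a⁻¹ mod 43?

gcd(43, 9) by repeated division:
43 = 4×9 + 7
9 = 1×7 + 2
7 = 3×2 + 1
2 = 2×1 + 0
Since gcd(9, 43) = 1, back-substitute to write 1 as a combination:
1 = 7 − 3·2
1 = −3·9 + 4·7
1 = 4·43 − 19·9
Hence 9⁻¹ ≡ -19 ≡ 24 (mod 43).

24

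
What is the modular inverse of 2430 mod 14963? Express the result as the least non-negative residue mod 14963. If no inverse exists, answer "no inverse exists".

6915

Extended Euclidean algorithm:
14963 = 6*2430 + 383
2430 = 6*383 + 132
383 = 2*132 + 119
132 = 1*119 + 13
119 = 9*13 + 2
13 = 6*2 + 1
2 = 2*1 + 0
Since gcd(2430, 14963) = 1, back-substitute to write 1 as a combination:
1 = 13 − 6·2
1 = −6·119 + 55·13
1 = 55·132 − 61·119
1 = −61·383 + 177·132
1 = 177·2430 − 1123·383
1 = −1123·14963 + 6915·2430
So 2430·6915 ≡ 1 (mod 14963).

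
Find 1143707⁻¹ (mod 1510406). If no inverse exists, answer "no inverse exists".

348803

Apply the Euclidean algorithm to 1510406 and 1143707:
1510406 = 1·1143707 + 366699
1143707 = 3·366699 + 43610
366699 = 8·43610 + 17819
43610 = 2·17819 + 7972
17819 = 2·7972 + 1875
7972 = 4·1875 + 472
1875 = 3·472 + 459
472 = 1·459 + 13
459 = 35·13 + 4
13 = 3·4 + 1
4 = 4·1 + 0
Since gcd(1143707, 1510406) = 1, back-substitute to write 1 as a combination:
1 = 13 − 3·4
1 = −3·459 + 106·13
1 = 106·472 − 109·459
1 = −109·1875 + 433·472
1 = 433·7972 − 1841·1875
1 = −1841·17819 + 4115·7972
1 = 4115·43610 − 10071·17819
1 = −10071·366699 + 84683·43610
1 = 84683·1143707 − 264120·366699
1 = −264120·1510406 + 348803·1143707
So 1143707·348803 ≡ 1 (mod 1510406).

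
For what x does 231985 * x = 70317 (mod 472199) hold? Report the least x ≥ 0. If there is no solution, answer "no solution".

34068

First find gcd(231985, 472199):
472199 = 2×231985 + 8229
231985 = 28×8229 + 1573
8229 = 5×1573 + 364
1573 = 4×364 + 117
364 = 3×117 + 13
117 = 9×13 + 0
gcd = 13 and 13 | 70317, so solutions exist. Divide through by 13: 17845x ≡ 5409 (mod 36323).
Now find 17845⁻¹ mod 36323:
36323 = 2×17845 + 633
17845 = 28×633 + 121
633 = 5×121 + 28
121 = 4×28 + 9
28 = 3×9 + 1
9 = 9×1 + 0
Back-substitute:
1 = 28 − 3·9
1 = −3·121 + 13·28
1 = 13·633 − 68·121
1 = −68·17845 + 1917·633
1 = 1917·36323 − 3902·17845
So 17845·(-3902) ≡ 1 (mod 36323), i.e. 17845⁻¹ ≡ 32421.
Then x ≡ 32421·5409 ≡ 34068 (mod 36323); the smallest non-negative solution is x = 34068.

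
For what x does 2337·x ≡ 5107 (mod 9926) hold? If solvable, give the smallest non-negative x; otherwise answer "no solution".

5855

First find gcd(2337, 9926):
9926 = 4·2337 + 578
2337 = 4·578 + 25
578 = 23·25 + 3
25 = 8·3 + 1
3 = 3·1 + 0
gcd = 1, so a unique solution mod 9926 exists.
Back-substitute for the Bézout coefficients:
1 = 25 − 8·3
1 = −8·578 + 185·25
1 = 185·2337 − 748·578
1 = −748·9926 + 3177·2337
So 2337·(3177) ≡ 1 (mod 9926), giving 2337⁻¹ ≡ 3177.
x ≡ 2337⁻¹·5107 ≡ 3177·5107 ≡ 5855 (mod 9926).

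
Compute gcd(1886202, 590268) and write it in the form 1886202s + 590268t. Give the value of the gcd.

Euclidean algorithm:
1886202 = 3*590268 + 115398
590268 = 5*115398 + 13278
115398 = 8*13278 + 9174
13278 = 1*9174 + 4104
9174 = 2*4104 + 966
4104 = 4*966 + 240
966 = 4*240 + 6
240 = 40*6 + 0
gcd(1886202, 590268) = 6.
Express as a combination:
6 = 966 − 4·240
6 = −4·4104 + 17·966
6 = 17·9174 − 38·4104
6 = −38·13278 + 55·9174
6 = 55·115398 − 478·13278
6 = −478·590268 + 2445·115398
6 = 2445·1886202 − 7813·590268
So 6 = (2445)·1886202 + (-7813)·590268.

6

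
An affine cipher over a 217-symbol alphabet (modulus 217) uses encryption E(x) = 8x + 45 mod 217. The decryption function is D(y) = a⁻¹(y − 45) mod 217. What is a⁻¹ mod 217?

Extended Euclidean algorithm:
217 = 27·8 + 1
8 = 8·1 + 0
Since gcd(8, 217) = 1, back-substitute to write 1 as a combination:
1 = 217 − 27·8
Thus 8·(-27) ≡ 1 (mod 217); reducing, -27 mod 217 = 190.

190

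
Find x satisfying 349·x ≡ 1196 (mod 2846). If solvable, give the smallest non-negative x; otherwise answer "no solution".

First find gcd(349, 2846):
2846 = 8×349 + 54
349 = 6×54 + 25
54 = 2×25 + 4
25 = 6×4 + 1
4 = 4×1 + 0
gcd = 1, so a unique solution mod 2846 exists.
Back-substitute for the Bézout coefficients:
1 = 25 − 6·4
1 = −6·54 + 13·25
1 = 13·349 − 84·54
1 = −84·2846 + 685·349
So 349·(685) ≡ 1 (mod 2846), giving 349⁻¹ ≡ 685.
x ≡ 349⁻¹·1196 ≡ 685·1196 ≡ 2458 (mod 2846).

2458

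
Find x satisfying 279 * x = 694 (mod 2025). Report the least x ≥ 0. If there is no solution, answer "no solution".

no solution

gcd(279, 2025):
2025 = 7*279 + 72
279 = 3*72 + 63
72 = 1*63 + 9
63 = 7*9 + 0
gcd = 9, but 9 ∤ 694, so the congruence has no solution.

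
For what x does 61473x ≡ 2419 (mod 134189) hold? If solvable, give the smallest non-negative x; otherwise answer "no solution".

85934

First find gcd(61473, 134189):
134189 = 2×61473 + 11243
61473 = 5×11243 + 5258
11243 = 2×5258 + 727
5258 = 7×727 + 169
727 = 4×169 + 51
169 = 3×51 + 16
51 = 3×16 + 3
16 = 5×3 + 1
3 = 3×1 + 0
gcd = 1, so a unique solution mod 134189 exists.
Back-substitute for the Bézout coefficients:
1 = 16 − 5·3
1 = −5·51 + 16·16
1 = 16·169 − 53·51
1 = −53·727 + 228·169
1 = 228·5258 − 1649·727
1 = −1649·11243 + 3526·5258
1 = 3526·61473 − 19279·11243
1 = −19279·134189 + 42084·61473
So 61473·(42084) ≡ 1 (mod 134189), giving 61473⁻¹ ≡ 42084.
x ≡ 61473⁻¹·2419 ≡ 42084·2419 ≡ 85934 (mod 134189).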